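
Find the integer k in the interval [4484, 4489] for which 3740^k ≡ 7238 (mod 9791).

4487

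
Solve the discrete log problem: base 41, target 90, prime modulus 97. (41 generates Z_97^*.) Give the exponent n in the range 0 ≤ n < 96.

Successive powers of 41 modulo 97:
  41^0=1  41^1=41  41^2=32  41^3=51  41^4=54  41^5=80
  41^6=79  41^7=38  41^8=6  41^9=52  41^10=95  41^11=15
  41^12=33  41^13=92  41^14=86  41^15=34  41^16=36  41^17=21
  41^18=85  41^19=90
So 41^19 ≡ 90 (mod 97), giving n = 19.

19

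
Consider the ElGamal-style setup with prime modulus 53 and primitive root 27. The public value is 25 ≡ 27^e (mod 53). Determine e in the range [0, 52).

Baby-step giant-step with m = ceil(sqrt(52)) = 8.
Baby table (27^j mod 53 for j=0..7):
  0:1  1:27  2:40  3:20  4:10  5:5  6:29  7:41
Giant step factor: 27^(-8) ≡ 44 (mod 53).
Scan 25·44^i mod 53 for i = 0, 1, …:
  i=0: 25   i=1: 40
Match at i=1, j=2: e = 1·8 + 2 = 10.

10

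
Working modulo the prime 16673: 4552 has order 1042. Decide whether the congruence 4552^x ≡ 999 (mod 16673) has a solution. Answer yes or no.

no

999 ∈ ⟨4552⟩ iff 999^1042 ≡ 1 (mod 16673), since |⟨4552⟩| = 1042.
999^1042 mod 16673 = 12735.
Since 12735 ≠ 1, 999 does not lie in the subgroup.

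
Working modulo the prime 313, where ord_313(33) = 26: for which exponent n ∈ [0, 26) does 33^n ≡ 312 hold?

Successive powers of 33 modulo 313:
  33^0=1  33^1=33  33^2=150  33^3=255  33^4=277  33^5=64
  33^6=234  33^7=210  33^8=44  33^9=200  33^10=27  33^11=265
  33^12=294  33^13=312
So 33^13 ≡ 312 (mod 313), giving n = 13.

13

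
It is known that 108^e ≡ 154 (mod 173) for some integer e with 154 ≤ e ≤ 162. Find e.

Compute 108^154 mod 173 = 9, then multiply by 108 repeatedly:
  108^154=9  108^155=107  108^156=138  108^157=26  108^158=40
  108^159=168  108^160=152  108^161=154
Found 154 at exponent 161.

161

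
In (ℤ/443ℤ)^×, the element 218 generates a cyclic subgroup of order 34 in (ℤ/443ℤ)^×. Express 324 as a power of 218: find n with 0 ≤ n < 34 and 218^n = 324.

30

Successive powers of 218 modulo 443:
  218^0=1  218^1=218  218^2=123  218^3=234  218^4=67  218^5=430
  218^6=267  218^7=173  218^8=59  218^9=15  218^10=169  218^11=73
  218^12=409  218^13=119  218^14=248  218^15=18  218^16=380  218^17=442
  218^18=225  218^19=320  218^20=209  218^21=376  218^22=13  218^23=176
  218^24=270  218^25=384  218^26=428  218^27=274  218^28=370  218^29=34
  218^30=324
So 218^30 ≡ 324 (mod 443), giving n = 30.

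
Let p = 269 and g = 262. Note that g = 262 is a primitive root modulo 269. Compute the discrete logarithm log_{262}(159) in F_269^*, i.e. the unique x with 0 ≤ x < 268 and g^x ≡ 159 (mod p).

9

Baby-step giant-step with m = ceil(sqrt(268)) = 17.
Baby table (262^j mod 269 for j=0..16):
  0:1  1:262  2:49  3:195  4:249  5:140  6:96  7:135
  8:131  9:159  10:232  11:259  12:70  13:48  14:202  15:200
  16:214
Giant step factor: 262^(-17) ≡ 109 (mod 269).
Scan 159·109^i mod 269 for i = 0, 1, …:
  i=0: 159
Match at i=0, j=9: x = 0·17 + 9 = 9.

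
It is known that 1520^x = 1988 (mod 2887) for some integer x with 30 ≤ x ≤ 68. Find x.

Compute 1520^30 mod 2887 = 1411, then multiply by 1520 repeatedly:
  1520^30=1411  1520^31=2566  1520^32=2870  1520^33=143  1520^34=835
  1520^35=1807  1520^36=1103  1520^37=2100  1520^38=1865  1520^39=2653
  1520^40=2308  1520^41=455  1520^42=1607  1520^43=238  1520^44=885
  1520^45=2745  1520^46=685  1520^47=1880  1520^48=2357  1520^49=2760
  1520^50=389  1520^51=2332  1520^52=2291  1520^53=598  1520^54=2442
  1520^55=2045  1520^56=1988
Found 1988 at exponent 56.

56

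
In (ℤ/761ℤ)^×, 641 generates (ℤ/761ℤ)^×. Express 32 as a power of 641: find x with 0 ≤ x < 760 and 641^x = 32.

550

Baby-step giant-step with m = ceil(sqrt(760)) = 28.
Baby table (641^j mod 761 for j=0..27):
  0:1  1:641  2:702  3:231  4:437  5:69  6:91  7:495
  8:719  9:474  10:195  11:191  12:671  13:146  14:744  15:518
  16:242  17:639  18:181  19:349  20:736  21:717  22:714  23:313
  24:490  25:558  26:8  27:562
Giant step factor: 641^(-28) ≡ 79 (mod 761).
Scan 32·79^i mod 761 for i = 0, 1, …:
  i=0: 32   i=1: 245   i=2: 330   i=3: 196
  i=4: 264   i=5: 309   i=6: 59   i=7: 95
  i=8: 656   i=9: 76     …   i=18: 561
  i=19: 181
Match at i=19, j=18: x = 19·28 + 18 = 550.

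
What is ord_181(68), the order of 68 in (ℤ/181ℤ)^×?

60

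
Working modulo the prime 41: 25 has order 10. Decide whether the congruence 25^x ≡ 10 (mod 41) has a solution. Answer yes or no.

yes

⟨25⟩ has order 10; its elements mod 41 are {1, 4, 10, 16, 18, 23, 25, 31, 37, 40}.
10 is in this set.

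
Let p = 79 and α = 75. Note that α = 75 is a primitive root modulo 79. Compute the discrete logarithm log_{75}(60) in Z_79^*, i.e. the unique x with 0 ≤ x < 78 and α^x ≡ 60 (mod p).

43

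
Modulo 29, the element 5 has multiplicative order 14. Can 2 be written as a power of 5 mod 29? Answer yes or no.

no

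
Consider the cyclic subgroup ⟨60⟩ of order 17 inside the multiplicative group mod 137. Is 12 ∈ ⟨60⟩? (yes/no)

12 ∈ ⟨60⟩ iff 12^17 ≡ 1 (mod 137), since |⟨60⟩| = 17.
12^17 mod 137 = 10.
Since 10 ≠ 1, 12 does not lie in the subgroup.

no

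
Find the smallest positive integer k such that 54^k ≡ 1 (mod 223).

74

The order of 54 must divide p − 1 = 222 = 2 · 3 · 37.
Divisors: 1, 2, 3, 6, 37, 74, 111, 222.
Check each in increasing order: 54^1 ≡ 54;  54^2 ≡ 17;  54^3 ≡ 26;  54^6 ≡ 7;  54^37 ≡ 222;  54^74 ≡ 1.
Smallest exponent giving 1 is 74.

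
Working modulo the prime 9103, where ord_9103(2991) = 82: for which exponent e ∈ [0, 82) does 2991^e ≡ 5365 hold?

52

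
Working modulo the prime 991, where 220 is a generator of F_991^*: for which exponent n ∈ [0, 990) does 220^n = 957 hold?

Baby-step giant-step with m = ceil(sqrt(990)) = 32.
Baby table (220^j mod 991 for j=0..31):
  0:1  1:220  2:832  3:696  4:506  5:328  6:808  7:371
  8:358  9:471  10:556  11:427  12:786  13:486  14:883  15:24
  16:325  17:148  18:848  19:252  20:935  21:563  22:976  23:664
  24:403  25:461  26:338  27:35  28:763  29:381  30:576  31:863
Giant step factor: 220^(-32) ≡ 902 (mod 991).
Scan 957·902^i mod 991 for i = 0, 1, …:
  i=0: 957   i=1: 53   i=2: 238   i=3: 620
  i=4: 316   i=5: 615   i=6: 761   i=7: 650
  i=8: 619   i=9: 405     …   i=17: 234
  i=18: 976
Match at i=18, j=22: n = 18·32 + 22 = 598.

598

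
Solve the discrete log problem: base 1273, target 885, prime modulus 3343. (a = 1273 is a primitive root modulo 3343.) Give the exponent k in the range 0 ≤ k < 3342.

2796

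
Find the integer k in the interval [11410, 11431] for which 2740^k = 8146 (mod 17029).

Compute 2740^11410 mod 17029 = 10685, then multiply by 2740 repeatedly:
  2740^11410=10685  2740^11411=4049  2740^11412=8381  2740^11413=8848  2740^11414=11253
  2740^11415=10730  2740^11416=8146
Found 8146 at exponent 11416.

11416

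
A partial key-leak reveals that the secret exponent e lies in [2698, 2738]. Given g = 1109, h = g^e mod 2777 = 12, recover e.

Compute 1109^2698 mod 2777 = 2658, then multiply by 1109 repeatedly:
  1109^2698=2658  1109^2699=1325  1109^2700=392  1109^2701=1516  1109^2702=1159
  1109^2703=2357  1109^2704=756  1109^2705=2527  1109^2706=450  1109^2707=1967
  1109^2708=1458  1109^2709=708  1109^2710=2058  1109^2711=2405  1109^2712=1225
  1109^2713=572  1109^2714=1192  1109^2715=76  1109^2716=974  1109^2717=2690
  1109^2718=712  1109^2719=940  1109^2720=1085  1109^2721=824  1109^2722=183
  1109^2723=226  1109^2724=704  1109^2725=399  1109^2726=948  1109^2727=1626
  1109^2728=961  1109^2729=2158  1109^2730=2225  1109^2731=1549  1109^2732=1655
  1109^2733=2575  1109^2734=919  1109^2735=12
Found 12 at exponent 2735.

2735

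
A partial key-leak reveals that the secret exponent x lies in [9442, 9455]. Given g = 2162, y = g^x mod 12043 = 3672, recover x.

9451

Compute 2162^9442 mod 12043 = 2305, then multiply by 2162 repeatedly:
  2162^9442=2305  2162^9443=9651  2162^9444=6986  2162^9445=1810  2162^9446=11288
  2162^9447=5538  2162^9448=2414  2162^9449=4449  2162^9450=8424  2162^9451=3672
Found 3672 at exponent 9451.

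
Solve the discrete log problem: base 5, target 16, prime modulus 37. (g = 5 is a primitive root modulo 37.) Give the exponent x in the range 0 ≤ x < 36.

8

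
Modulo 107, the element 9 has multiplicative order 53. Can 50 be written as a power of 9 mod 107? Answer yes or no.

50 ∈ ⟨9⟩ iff 50^53 ≡ 1 (mod 107), since |⟨9⟩| = 53.
50^53 mod 107 = 106.
Since 106 ≠ 1, 50 does not lie in the subgroup.

no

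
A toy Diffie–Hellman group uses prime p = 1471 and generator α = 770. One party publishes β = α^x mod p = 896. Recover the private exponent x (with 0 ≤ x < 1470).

965

Baby-step giant-step with m = ceil(sqrt(1470)) = 39.
Baby table (770^j mod 1471 for j=0..38):
  0:1  1:770  2:87  3:795  4:214  5:28  6:966  7:965
  8:195  9:108  10:784  11:570  12:542  13:1047  14:82  15:1358
  16:1250  17:466  18:1367  19:825  20:1249  21:1167  22:1280  23:30
  24:1035  25:1139  26:314  27:536  28:840  29:1031  30:1001  31:1437
  32:298  33:1455  34:919  35:79  36:519  37:989  38:1023
Giant step factor: 770^(-39) ≡ 140 (mod 1471).
Scan 896·140^i mod 1471 for i = 0, 1, …:
  i=0: 896   i=1: 405   i=2: 802   i=3: 484
  i=4: 94   i=5: 1392   i=6: 708   i=7: 563
  i=8: 857   i=9: 829     …   i=23: 207
  i=24: 1031
Match at i=24, j=29: x = 24·39 + 29 = 965.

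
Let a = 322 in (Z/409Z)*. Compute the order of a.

408

The order of 322 must divide p − 1 = 408 = 2^3 · 3 · 17.
Divisors: 1, 2, 3, 4, 6, 8, 12, 17, 24, 34, 51, 68, 102, 136, 204, 408.
Check each in increasing order: 322^1 ≡ 322;  322^2 ≡ 207;  322^3 ≡ 396;  322^4 ≡ 313;  322^6 ≡ 169;  322^8 ≡ 218;  322^12 ≡ 340;  322^17 ≡ 402;  322^24 ≡ 262;  322^34 ≡ 49;  322^51 ≡ 66;  322^68 ≡ 356;  322^102 ≡ 266;  322^136 ≡ 355;  322^204 ≡ 408;  322^408 ≡ 1.
Smallest exponent giving 1 is 408.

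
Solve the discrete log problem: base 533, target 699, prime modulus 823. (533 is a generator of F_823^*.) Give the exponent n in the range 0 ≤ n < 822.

Baby-step giant-step with m = ceil(sqrt(822)) = 29.
Baby table (533^j mod 823 for j=0..28):
  0:1  1:533  2:154  3:605  4:672  5:171  6:613  7:821
  8:580  9:515  10:436  11:302  12:481  13:420  14:4  15:486
  16:616  17:774  18:219  19:684  20:806  21:815  22:674  23:414
  24:98  25:385  26:278  27:34  28:16
Giant step factor: 533^(-29) ≡ 58 (mod 823).
Scan 699·58^i mod 823 for i = 0, 1, …:
  i=0: 699   i=1: 215   i=2: 125   i=3: 666
  i=4: 770   i=5: 218   i=6: 299   i=7: 59
  i=8: 130   i=9: 133     …   i=18: 10
  i=19: 580
Match at i=19, j=8: n = 19·29 + 8 = 559.

559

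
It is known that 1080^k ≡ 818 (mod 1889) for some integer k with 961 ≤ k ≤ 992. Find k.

Compute 1080^961 mod 1889 = 877, then multiply by 1080 repeatedly:
  1080^961=877  1080^962=771  1080^963=1520  1080^964=59  1080^965=1383
  1080^966=1330  1080^967=760  1080^968=974  1080^969=1636  1080^970=665
  1080^971=380  1080^972=487  1080^973=818
Found 818 at exponent 973.

973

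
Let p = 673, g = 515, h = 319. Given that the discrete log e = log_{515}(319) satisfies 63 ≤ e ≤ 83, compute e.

Compute 515^63 mod 673 = 107, then multiply by 515 repeatedly:
  515^63=107  515^64=592  515^65=11  515^66=281  515^67=20
  515^68=205  515^69=587  515^70=128  515^71=639  515^72=661
  515^73=550  515^74=590  515^75=327  515^76=155  515^77=411
  515^78=343  515^79=319
Found 319 at exponent 79.

79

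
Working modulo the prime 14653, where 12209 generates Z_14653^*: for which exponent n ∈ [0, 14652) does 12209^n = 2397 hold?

10486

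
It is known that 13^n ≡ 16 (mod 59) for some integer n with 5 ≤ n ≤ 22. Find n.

Compute 13^5 mod 59 = 6, then multiply by 13 repeatedly:
  13^5=6  13^6=19  13^7=11  13^8=25  13^9=30
  13^10=36  13^11=55  13^12=7  13^13=32  13^14=3
  13^15=39  13^16=35  13^17=42  13^18=15  13^19=18
  13^20=57  13^21=33  13^22=16
Found 16 at exponent 22.

22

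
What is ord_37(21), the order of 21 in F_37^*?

The order of 21 must divide p − 1 = 36 = 2^2 · 3^2.
Divisors: 1, 2, 3, 4, 6, 9, 12, 18, 36.
Check each in increasing order: 21^1 ≡ 21;  21^2 ≡ 34;  21^3 ≡ 11;  21^4 ≡ 9;  21^6 ≡ 10;  21^9 ≡ 36;  21^12 ≡ 26;  21^18 ≡ 1.
Smallest exponent giving 1 is 18.

18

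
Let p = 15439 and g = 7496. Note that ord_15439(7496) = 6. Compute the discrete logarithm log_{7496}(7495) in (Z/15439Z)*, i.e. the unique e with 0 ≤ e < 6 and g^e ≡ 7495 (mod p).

Successive powers of 7496 modulo 15439:
  7496^0=1  7496^1=7496  7496^2=7495
So 7496^2 ≡ 7495 (mod 15439), giving e = 2.

2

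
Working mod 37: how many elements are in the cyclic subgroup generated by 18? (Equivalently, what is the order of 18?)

36

The order of 18 must divide p − 1 = 36 = 2^2 · 3^2.
Divisors: 1, 2, 3, 4, 6, 9, 12, 18, 36.
Check each in increasing order: 18^1 ≡ 18;  18^2 ≡ 28;  18^3 ≡ 23;  18^4 ≡ 7;  18^6 ≡ 11;  18^9 ≡ 31;  18^12 ≡ 10;  18^18 ≡ 36;  18^36 ≡ 1.
Smallest exponent giving 1 is 36.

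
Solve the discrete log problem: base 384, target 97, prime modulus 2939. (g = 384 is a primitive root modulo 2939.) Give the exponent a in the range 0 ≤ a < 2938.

2089

Baby-step giant-step with m = ceil(sqrt(2938)) = 55.
Baby table (384^j mod 2939 for j=0..54):
  0:1  1:384  2:506  3:330  4:343  5:2396  6:157  7:1508
  8:89  9:1847  10:949  11:2919  12:1137  13:1636  14:2217  15:1957
  16:2043  17:2738  18:2169  19:1159  20:1267  21:1593  22:400  23:772
  24:2548  25:2684  26:2006  27:286  28:1081  29:705  30:332  31:1111
  32:469  33:817  34:2194  35:1942  36:2161  37:1026  38:158  39:1892
  40:595  41:2177  42:1292  43:2376  44:1294  45:205  46:2306  47:865
  48:53  49:2718  50:367  51:2795  52:545  53:611  54:2443
Giant step factor: 384^(-55) ≡ 2764 (mod 2939).
Scan 97·2764^i mod 2939 for i = 0, 1, …:
  i=0: 97   i=1: 659   i=2: 2235   i=3: 2701
  i=4: 504   i=5: 2909   i=6: 2311   i=7: 1157
  i=8: 316   i=9: 541     …   i=36: 1867
  i=37: 2443
Match at i=37, j=54: a = 37·55 + 54 = 2089.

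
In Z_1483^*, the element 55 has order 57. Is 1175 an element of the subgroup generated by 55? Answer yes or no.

yes

1175 ∈ ⟨55⟩ iff 1175^57 ≡ 1 (mod 1483), since |⟨55⟩| = 57.
1175^57 mod 1483 = 1.
Since 1 = 1, 1175 lies in the subgroup.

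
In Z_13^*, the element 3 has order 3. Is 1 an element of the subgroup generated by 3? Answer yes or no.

⟨3⟩ has order 3; its elements mod 13 are {1, 3, 9}.
1 is in this set.

yes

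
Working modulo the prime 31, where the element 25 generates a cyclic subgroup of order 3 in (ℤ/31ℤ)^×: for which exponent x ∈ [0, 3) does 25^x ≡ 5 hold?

2

Successive powers of 25 modulo 31:
  25^0=1  25^1=25  25^2=5
So 25^2 ≡ 5 (mod 31), giving x = 2.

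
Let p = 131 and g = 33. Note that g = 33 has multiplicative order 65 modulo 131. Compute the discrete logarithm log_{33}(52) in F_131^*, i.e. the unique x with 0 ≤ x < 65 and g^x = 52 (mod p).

55

Baby-step giant-step with m = ceil(sqrt(65)) = 9.
Baby table (33^j mod 131 for j=0..8):
  0:1  1:33  2:41  3:43  4:109  5:60  6:15  7:102
  8:91
Giant step factor: 33^(-9) ≡ 13 (mod 131).
Scan 52·13^i mod 131 for i = 0, 1, …:
  i=0: 52   i=1: 21   i=2: 11   i=3: 12
  i=4: 25   i=5: 63   i=6: 33
Match at i=6, j=1: x = 6·9 + 1 = 55.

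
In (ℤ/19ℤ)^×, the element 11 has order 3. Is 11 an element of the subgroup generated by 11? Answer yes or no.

⟨11⟩ has order 3; its elements mod 19 are {1, 7, 11}.
11 is in this set.

yes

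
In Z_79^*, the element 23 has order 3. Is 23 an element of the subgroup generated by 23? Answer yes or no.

yes

23 ∈ ⟨23⟩ iff 23^3 ≡ 1 (mod 79), since |⟨23⟩| = 3.
23^3 mod 79 = 1.
Since 1 = 1, 23 lies in the subgroup.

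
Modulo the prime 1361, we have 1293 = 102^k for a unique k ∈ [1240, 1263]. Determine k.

1256

Compute 102^1240 mod 1361 = 1315, then multiply by 102 repeatedly:
  102^1240=1315  102^1241=752  102^1242=488  102^1243=780  102^1244=622
  102^1245=838  102^1246=1094  102^1247=1347  102^1248=1294  102^1249=1332
  102^1250=1125  102^1251=426  102^1252=1261  102^1253=688  102^1254=765
  102^1255=453  102^1256=1293
Found 1293 at exponent 1256.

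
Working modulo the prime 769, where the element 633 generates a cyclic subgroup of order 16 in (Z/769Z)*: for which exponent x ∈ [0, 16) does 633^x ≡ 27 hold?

Successive powers of 633 modulo 769:
  633^0=1  633^1=633  633^2=40  633^3=712  633^4=62  633^5=27
So 633^5 ≡ 27 (mod 769), giving x = 5.

5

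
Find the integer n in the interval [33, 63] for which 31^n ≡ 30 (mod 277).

60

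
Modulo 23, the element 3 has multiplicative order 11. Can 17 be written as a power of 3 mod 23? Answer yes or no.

no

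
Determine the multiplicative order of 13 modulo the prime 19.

18

The order of 13 must divide p − 1 = 18 = 2 · 3^2.
Divisors: 1, 2, 3, 6, 9, 18.
Check each in increasing order: 13^1 ≡ 13;  13^2 ≡ 17;  13^3 ≡ 12;  13^6 ≡ 11;  13^9 ≡ 18;  13^18 ≡ 1.
Smallest exponent giving 1 is 18.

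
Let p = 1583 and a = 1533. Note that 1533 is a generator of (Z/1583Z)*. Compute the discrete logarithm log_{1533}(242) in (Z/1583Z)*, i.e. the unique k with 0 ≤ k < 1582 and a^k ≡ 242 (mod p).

518

Baby-step giant-step with m = ceil(sqrt(1582)) = 40.
Baby table (1533^j mod 1583 for j=0..39):
  0:1  1:1533  2:917  3:57  4:316  5:30  6:83  7:599
  8:127  9:1565  10:900  11:907  12:557  13:644  14:1043  15:89
  16:299  17:880  18:324  19:1213  20:1087  21:1055  22:1072  23:222
  24:1564  25:950  26:1573  27:500  28:328  29:1013  30:6  31:1283
  32:753  33:342  34:313  35:180  36:498  37:428  38:762  39:1475
Giant step factor: 1533^(-40) ≡ 338 (mod 1583).
Scan 242·338^i mod 1583 for i = 0, 1, …:
  i=0: 242   i=1: 1063   i=2: 1536   i=3: 1527
  i=4: 68   i=5: 822   i=6: 811   i=7: 259
  i=8: 477   i=9: 1343   i=10: 1196   i=11: 583
  i=12: 762
Match at i=12, j=38: k = 12·40 + 38 = 518.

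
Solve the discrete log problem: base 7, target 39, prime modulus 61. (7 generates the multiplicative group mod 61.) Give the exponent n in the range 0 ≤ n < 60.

Baby-step giant-step with m = ceil(sqrt(60)) = 8.
Baby table (7^j mod 61 for j=0..7):
  0:1  1:7  2:49  3:38  4:22  5:32  6:41  7:43
Giant step factor: 7^(-8) ≡ 15 (mod 61).
Scan 39·15^i mod 61 for i = 0, 1, …:
  i=0: 39   i=1: 36   i=2: 52   i=3: 48
  i=4: 49
Match at i=4, j=2: n = 4·8 + 2 = 34.

34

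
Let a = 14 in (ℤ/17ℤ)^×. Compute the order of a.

16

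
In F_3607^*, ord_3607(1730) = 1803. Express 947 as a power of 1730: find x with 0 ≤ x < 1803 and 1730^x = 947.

Baby-step giant-step with m = ceil(sqrt(1803)) = 43.
Baby table (1730^j mod 3607 for j=0..42):
  0:1  1:1730  2:2697  3:1959  4:2097  5:2775  6:3440  7:3257
  8:476  9:1084  10:3287  11:1878  12:2640  13:738  14:3469  15:2929
  16:2942  17:183  18:2781  19:2999  20:1404  21:1409  22:2845  23:1902
  24:876  25:540  26:3594  27:2759  28:1009  29:3389  30:1595  31:3602
  32:2171  33:943  34:1026  35:336  36:553  37:835  38:1750  39:1227
  40:1794  41:1600  42:1431
Giant step factor: 1730^(-43) ≡ 2717 (mod 3607).
Scan 947·2717^i mod 3607 for i = 0, 1, …:
  i=0: 947   i=1: 1208   i=2: 3373   i=3: 2661
  i=4: 1509   i=5: 2401   i=6: 2061   i=7: 1673
  i=8: 721   i=9: 356     …   i=13: 194
  i=14: 476
Match at i=14, j=8: x = 14·43 + 8 = 610.

610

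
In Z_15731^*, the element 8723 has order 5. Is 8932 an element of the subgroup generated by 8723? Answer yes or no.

yes

8932 ∈ ⟨8723⟩ iff 8932^5 ≡ 1 (mod 15731), since |⟨8723⟩| = 5.
8932^5 mod 15731 = 1.
Since 1 = 1, 8932 lies in the subgroup.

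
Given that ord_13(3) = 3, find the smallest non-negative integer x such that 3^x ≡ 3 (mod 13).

1

Successive powers of 3 modulo 13:
  3^0=1  3^1=3
So 3^1 ≡ 3 (mod 13), giving x = 1.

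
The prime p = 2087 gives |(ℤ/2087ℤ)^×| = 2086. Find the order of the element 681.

The order of 681 must divide p − 1 = 2086 = 2 · 7 · 149.
Divisors: 1, 2, 7, 14, 149, 298, 1043, 2086.
Check each in increasing order: 681^1 ≡ 681;  681^2 ≡ 447;  681^7 ≡ 1573;  681^14 ≡ 1234;  681^149 ≡ 485;  681^298 ≡ 1481;  681^1043 ≡ 2086;  681^2086 ≡ 1.
Smallest exponent giving 1 is 2086.

2086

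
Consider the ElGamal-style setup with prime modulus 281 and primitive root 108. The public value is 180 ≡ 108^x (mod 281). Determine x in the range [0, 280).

Baby-step giant-step with m = ceil(sqrt(280)) = 17.
Baby table (108^j mod 281 for j=0..16):
  0:1  1:108  2:143  3:270  4:217  5:113  6:121  7:142
  8:162  9:74  10:124  11:185  12:29  13:41  14:213  15:243
  16:111
Giant step factor: 108^(-17) ≡ 210 (mod 281).
Scan 180·210^i mod 281 for i = 0, 1, …:
  i=0: 180   i=1: 146   i=2: 31   i=3: 47
  i=4: 35   i=5: 44   i=6: 248   i=7: 95
  i=8: 280   i=9: 71     …   i=15: 179
  i=16: 217
Match at i=16, j=4: x = 16·17 + 4 = 276.

276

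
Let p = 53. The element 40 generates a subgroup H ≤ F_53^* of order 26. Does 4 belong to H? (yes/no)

yes

4 ∈ ⟨40⟩ iff 4^26 ≡ 1 (mod 53), since |⟨40⟩| = 26.
4^26 mod 53 = 1.
Since 1 = 1, 4 lies in the subgroup.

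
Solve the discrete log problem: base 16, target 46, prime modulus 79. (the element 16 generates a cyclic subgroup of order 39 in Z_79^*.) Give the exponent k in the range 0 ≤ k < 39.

36

Successive powers of 16 modulo 79:
  16^0=1  16^1=16  16^2=19  16^3=67  16^4=45  16^5=9
  16^6=65  16^7=13  16^8=50  16^9=10  16^10=2  16^11=32
  16^12=38  16^13=55  16^14=11  16^15=18  16^16=51  16^17=26
  16^18=21  16^19=20  16^20=4  16^21=64  16^22=76  16^23=31
  16^24=22  16^25=36  16^26=23  16^27=52  16^28=42  16^29=40
  16^30=8  16^31=49  16^32=73  16^33=62  16^34=44  16^35=72
  16^36=46
So 16^36 ≡ 46 (mod 79), giving k = 36.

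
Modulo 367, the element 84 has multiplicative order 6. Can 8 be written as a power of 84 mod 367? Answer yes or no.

8 ∈ ⟨84⟩ iff 8^6 ≡ 1 (mod 367), since |⟨84⟩| = 6.
8^6 mod 367 = 106.
Since 106 ≠ 1, 8 does not lie in the subgroup.

no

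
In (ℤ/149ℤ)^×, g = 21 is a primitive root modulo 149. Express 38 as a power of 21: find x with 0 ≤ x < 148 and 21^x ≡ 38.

65

Baby-step giant-step with m = ceil(sqrt(148)) = 13.
Baby table (21^j mod 149 for j=0..12):
  0:1  1:21  2:143  3:23  4:36  5:11  6:82  7:83
  8:104  9:98  10:121  11:8  12:19
Giant step factor: 21^(-13) ≡ 90 (mod 149).
Scan 38·90^i mod 149 for i = 0, 1, …:
  i=0: 38   i=1: 142   i=2: 115   i=3: 69
  i=4: 101   i=5: 1
Match at i=5, j=0: x = 5·13 + 0 = 65.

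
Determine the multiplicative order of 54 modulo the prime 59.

The order of 54 must divide p − 1 = 58 = 2 · 29.
Divisors: 1, 2, 29, 58.
Check each in increasing order: 54^1 ≡ 54;  54^2 ≡ 25;  54^29 ≡ 58;  54^58 ≡ 1.
Smallest exponent giving 1 is 58.

58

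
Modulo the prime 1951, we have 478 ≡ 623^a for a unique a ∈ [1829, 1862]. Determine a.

Compute 623^1829 mod 1951 = 966, then multiply by 623 repeatedly:
  623^1829=966  623^1830=910  623^1831=1140  623^1832=56  623^1833=1721
  623^1834=1084  623^1835=286  623^1836=637  623^1837=798  623^1838=1600
  623^1839=1790  623^1840=1149  623^1841=1761  623^1842=641  623^1843=1339
  623^1844=1120  623^1845=1253  623^1846=219  623^1847=1818  623^1848=1034
  623^1849=352  623^1850=784  623^1851=682  623^1852=1519  623^1853=102
  623^1854=1114  623^1855=1417  623^1856=939  623^1857=1648  623^1858=478
Found 478 at exponent 1858.

1858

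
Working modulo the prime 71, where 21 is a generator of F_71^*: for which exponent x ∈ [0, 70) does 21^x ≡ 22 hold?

61

Baby-step giant-step with m = ceil(sqrt(70)) = 9.
Baby table (21^j mod 71 for j=0..8):
  0:1  1:21  2:15  3:31  4:12  5:39  6:38  7:17
  8:2
Giant step factor: 21^(-9) ≡ 22 (mod 71).
Scan 22·22^i mod 71 for i = 0, 1, …:
  i=0: 22   i=1: 58   i=2: 69   i=3: 27
  i=4: 26   i=5: 4   i=6: 17
Match at i=6, j=7: x = 6·9 + 7 = 61.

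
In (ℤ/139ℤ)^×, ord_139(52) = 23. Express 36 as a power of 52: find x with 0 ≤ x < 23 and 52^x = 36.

18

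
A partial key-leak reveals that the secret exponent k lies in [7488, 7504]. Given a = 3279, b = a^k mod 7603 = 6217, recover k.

7503

Compute 3279^7488 mod 7603 = 6167, then multiply by 3279 repeatedly:
  3279^7488=6167  3279^7489=5216  3279^7490=4117  3279^7491=4318  3279^7492=1936
  3279^7493=7242  3279^7494=2349  3279^7495=532  3279^7496=3341  3279^7497=6819
  3279^7498=6681  3279^7499=2756  3279^7500=4560  3279^7501=4742  3279^7502=883
  3279^7503=6217
Found 6217 at exponent 7503.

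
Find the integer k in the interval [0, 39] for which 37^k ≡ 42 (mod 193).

6

Compute 37^0 mod 193 = 1, then multiply by 37 repeatedly:
  37^0=1  37^1=37  37^2=18  37^3=87  37^4=131
  37^5=22  37^6=42
Found 42 at exponent 6.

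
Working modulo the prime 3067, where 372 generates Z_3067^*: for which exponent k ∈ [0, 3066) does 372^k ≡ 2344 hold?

2541

Baby-step giant-step with m = ceil(sqrt(3066)) = 56.
Baby table (372^j mod 3067 for j=0..55):
  0:1  1:372  2:369  3:2320  4:1213  5:387  6:2882  7:1721
  8:2276  9:180  10:2553  11:2013  12:488  13:583  14:2186  15:437
  16:13  17:1769  18:1730  19:2557  20:434  21:1964  22:662  23:904
  24:1985  25:2340  26:2519  27:1633  28:210  29:1445  30:815  31:2614
  32:169  33:1528  34:1021  35:2571  36:2575  37:996  38:2472  39:2551
  40:1269  41:2817  42:2077  43:2827  44:2730  45:383  46:1394  47:245
  48:2197  49:1462  50:1005  51:2753  52:2805  53:680  54:1466  55:2493
Giant step factor: 372^(-56) ≡ 1808 (mod 3067).
Scan 2344·1808^i mod 3067 for i = 0, 1, …:
  i=0: 2344   i=1: 2425   i=2: 1657   i=3: 2464
  i=4: 1628   i=5: 2171   i=6: 2475   i=7: 47
  i=8: 2167   i=9: 1377     …   i=44: 320
  i=45: 1964
Match at i=45, j=21: k = 45·56 + 21 = 2541.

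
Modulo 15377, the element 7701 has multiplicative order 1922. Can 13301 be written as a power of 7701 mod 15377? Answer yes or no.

yes

13301 ∈ ⟨7701⟩ iff 13301^1922 ≡ 1 (mod 15377), since |⟨7701⟩| = 1922.
13301^1922 mod 15377 = 1.
Since 1 = 1, 13301 lies in the subgroup.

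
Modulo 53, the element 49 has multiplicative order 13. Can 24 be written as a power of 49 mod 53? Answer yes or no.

yes

⟨49⟩ has order 13; its elements mod 53 are {1, 10, 13, 15, 16, 24, 28, 36, 42, 44, 46, 47, 49}.
24 is in this set.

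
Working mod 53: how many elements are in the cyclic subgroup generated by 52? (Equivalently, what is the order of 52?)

The order of 52 must divide p − 1 = 52 = 2^2 · 13.
Divisors: 1, 2, 4, 13, 26, 52.
Check each in increasing order: 52^1 ≡ 52;  52^2 ≡ 1.
Smallest exponent giving 1 is 2.

2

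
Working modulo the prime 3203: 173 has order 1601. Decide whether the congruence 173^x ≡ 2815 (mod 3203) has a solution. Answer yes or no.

no

2815 ∈ ⟨173⟩ iff 2815^1601 ≡ 1 (mod 3203), since |⟨173⟩| = 1601.
2815^1601 mod 3203 = 3202.
Since 3202 ≠ 1, 2815 does not lie in the subgroup.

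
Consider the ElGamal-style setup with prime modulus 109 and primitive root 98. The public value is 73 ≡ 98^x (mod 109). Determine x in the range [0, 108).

Baby-step giant-step with m = ceil(sqrt(108)) = 11.
Baby table (98^j mod 109 for j=0..10):
  0:1  1:98  2:12  3:86  4:35  5:51  6:93  7:67
  8:26  9:41  10:94
Giant step factor: 98^(-11) ≡ 37 (mod 109).
Scan 73·37^i mod 109 for i = 0, 1, …:
  i=0: 73   i=1: 85   i=2: 93
Match at i=2, j=6: x = 2·11 + 6 = 28.

28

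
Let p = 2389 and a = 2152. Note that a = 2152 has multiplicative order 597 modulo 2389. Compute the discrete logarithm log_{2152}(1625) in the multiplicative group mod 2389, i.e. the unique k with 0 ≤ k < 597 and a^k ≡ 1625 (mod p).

370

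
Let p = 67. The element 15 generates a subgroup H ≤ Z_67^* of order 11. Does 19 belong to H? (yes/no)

19 ∈ ⟨15⟩ iff 19^11 ≡ 1 (mod 67), since |⟨15⟩| = 11.
19^11 mod 67 = 29.
Since 29 ≠ 1, 19 does not lie in the subgroup.

no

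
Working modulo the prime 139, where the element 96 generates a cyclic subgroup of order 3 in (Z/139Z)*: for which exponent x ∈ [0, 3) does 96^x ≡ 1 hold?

0

Successive powers of 96 modulo 139:
  96^0=1
So 96^0 ≡ 1 (mod 139), giving x = 0.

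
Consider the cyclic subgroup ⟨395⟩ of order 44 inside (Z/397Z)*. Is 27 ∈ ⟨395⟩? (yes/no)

27 ∈ ⟨395⟩ iff 27^44 ≡ 1 (mod 397), since |⟨395⟩| = 44.
27^44 mod 397 = 34.
Since 34 ≠ 1, 27 does not lie in the subgroup.

no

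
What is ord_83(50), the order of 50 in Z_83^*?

The order of 50 must divide p − 1 = 82 = 2 · 41.
Divisors: 1, 2, 41, 82.
Check each in increasing order: 50^1 ≡ 50;  50^2 ≡ 10;  50^41 ≡ 82;  50^82 ≡ 1.
Smallest exponent giving 1 is 82.

82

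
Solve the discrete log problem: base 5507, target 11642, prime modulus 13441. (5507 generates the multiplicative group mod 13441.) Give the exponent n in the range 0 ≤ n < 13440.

Baby-step giant-step with m = ceil(sqrt(13440)) = 116.
Baby table (5507^j mod 13441 for j=0..115):
  0:1  1:5507  2:4153  3:7430  4:2606  5:9695  6:2713  7:7540
  8:3531  9:9531  10:112  11:11939  12:8142  13:12259  14:9611  15:10560
  16:8154  17:11138  18:5683  19:5633  20:12544  21:6509  22:11357  23:2026
  24:1152  25:13353  26:12701  27:10884  28:4769  29:12610  30:7064  31:3194
  32:8530  33:11856  34:8055  35:3585  36:11207  37:9318  38:9929  39:1015
  40:11590  41:8262  42:1049  43:10654  44:1613  45:11731  46:5171  47:8659
  48:9886  49:6152  50:7744  51:11356  52:9960  53:10440  54:5923  55:10095
  56:1189  57:2056  58:5070  59:3533  60:7104  61:8418  62:13358  63:13354
  64:4767  65:1596  66:12199  67:1775  68:3318  69:5907  70:2629  71:1946
  72:4145  73:3697  74:9705  75:4019  76:8747  77:10626  78:8709  79:2975
  80:12187  81:2896  82:7246  83:10834  84:11680  85:6575  86:11912  87:7304
  88:7656  89:10616  90:7403  91:1768  92:5092  93:3718  94:4383  95:10586
  96:3485  97:11588  98:10689  99:6184  100:9235  101:9842  102:5782  103:13186
  104:7020  105:2824  106:531  107:7520  108:919  109:7117  110:12804  111:142
  112:2416  113:11763  114:6662  115:7145
Giant step factor: 5507^(-116) ≡ 8277 (mod 13441).
Scan 11642·8277^i mod 13441 for i = 0, 1, …:
  i=0: 11642   i=1: 2305   i=2: 5706   i=3: 10329
  i=4: 8373   i=5: 1525   i=6: 1326   i=7: 7446
  i=8: 3557   i=9: 5499     …   i=86: 4076
  i=87: 142
Match at i=87, j=111: n = 87·116 + 111 = 10203.

10203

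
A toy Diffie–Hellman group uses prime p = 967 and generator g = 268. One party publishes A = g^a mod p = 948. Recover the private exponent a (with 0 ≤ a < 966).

Baby-step giant-step with m = ceil(sqrt(966)) = 32.
Baby table (268^j mod 967 for j=0..31):
  0:1  1:268  2:266  3:697  4:165  5:705  6:375  7:899
  8:149  9:285  10:954  11:384  12:410  13:609  14:756  15:505
  16:927  17:884  18:964  19:163  20:169  21:810  22:472  23:786
  24:809  25:204  26:520  27:112  28:39  29:782  30:704  31:107
Giant step factor: 268^(-32) ≡ 663 (mod 967).
Scan 948·663^i mod 967 for i = 0, 1, …:
  i=0: 948   i=1: 941   i=2: 168   i=3: 179
  i=4: 703   i=5: 962   i=6: 553   i=7: 146
  i=8: 98   i=9: 185     …   i=24: 633
  i=25: 1
Match at i=25, j=0: a = 25·32 + 0 = 800.

800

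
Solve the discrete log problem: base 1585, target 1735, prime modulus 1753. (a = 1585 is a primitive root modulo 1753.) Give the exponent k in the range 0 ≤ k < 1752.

1732

Baby-step giant-step with m = ceil(sqrt(1752)) = 42.
Baby table (1585^j mod 1753 for j=0..41):
  0:1  1:1585  2:176  3:233  4:1175  5:689  6:1699  7:307
  8:1014  9:1442  10:1411  11:1360  12:1163  13:952  14:1340  15:1017
  16:938  17:186  18:306  19:1182  20:1266  21:1178  22:185  23:474
  24:1006  25:1033  26:3  27:1249  28:528  29:699  30:19  31:314
  32:1591  33:921  34:1289  35:820  36:727  37:574  38:1736  39:1103
  40:514  41:1298
Giant step factor: 1585^(-42) ≡ 1715 (mod 1753).
Scan 1735·1715^i mod 1753 for i = 0, 1, …:
  i=0: 1735   i=1: 684   i=2: 303   i=3: 757
  i=4: 1035   i=5: 989   i=6: 984   i=7: 1174
  i=8: 966   i=9: 105     …   i=40: 9
  i=41: 1411
Match at i=41, j=10: k = 41·42 + 10 = 1732.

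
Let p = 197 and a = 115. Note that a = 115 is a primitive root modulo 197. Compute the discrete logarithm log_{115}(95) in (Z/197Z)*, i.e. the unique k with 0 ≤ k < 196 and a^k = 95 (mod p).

79

Baby-step giant-step with m = ceil(sqrt(196)) = 14.
Baby table (115^j mod 197 for j=0..13):
  0:1  1:115  2:26  3:35  4:85  5:122  6:43  7:20
  8:133  9:126  10:109  11:124  12:76  13:72
Giant step factor: 115^(-14) ≡ 33 (mod 197).
Scan 95·33^i mod 197 for i = 0, 1, …:
  i=0: 95   i=1: 180   i=2: 30   i=3: 5
  i=4: 165   i=5: 126
Match at i=5, j=9: k = 5·14 + 9 = 79.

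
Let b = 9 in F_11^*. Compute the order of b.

5

The order of 9 must divide p − 1 = 10 = 2 · 5.
Divisors: 1, 2, 5, 10.
Check each in increasing order: 9^1 ≡ 9;  9^2 ≡ 4;  9^5 ≡ 1.
Smallest exponent giving 1 is 5.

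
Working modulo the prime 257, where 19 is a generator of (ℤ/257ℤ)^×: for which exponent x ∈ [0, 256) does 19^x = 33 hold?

Baby-step giant-step with m = ceil(sqrt(256)) = 16.
Baby table (19^j mod 257 for j=0..15):
  0:1  1:19  2:104  3:177  4:22  5:161  6:232  7:39
  8:227  9:201  10:221  11:87  12:111  13:53  14:236  15:115
Giant step factor: 19^(-16) ≡ 2 (mod 257).
Scan 33·2^i mod 257 for i = 0, 1, …:
  i=0: 33   i=1: 66   i=2: 132   i=3: 7
  i=4: 14   i=5: 28   i=6: 56   i=7: 112
  i=8: 224   i=9: 191     …   i=13: 229
  i=14: 201
Match at i=14, j=9: x = 14·16 + 9 = 233.

233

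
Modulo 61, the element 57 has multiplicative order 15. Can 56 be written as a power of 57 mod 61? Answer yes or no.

yes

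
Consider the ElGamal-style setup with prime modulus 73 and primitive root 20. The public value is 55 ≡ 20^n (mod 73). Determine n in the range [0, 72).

16

Baby-step giant-step with m = ceil(sqrt(72)) = 9.
Baby table (20^j mod 73 for j=0..8):
  0:1  1:20  2:35  3:43  4:57  5:45  6:24  7:42
  8:37
Giant step factor: 20^(-9) ≡ 22 (mod 73).
Scan 55·22^i mod 73 for i = 0, 1, …:
  i=0: 55   i=1: 42
Match at i=1, j=7: n = 1·9 + 7 = 16.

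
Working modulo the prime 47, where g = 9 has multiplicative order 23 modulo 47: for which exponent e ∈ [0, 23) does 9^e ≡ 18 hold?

21

Successive powers of 9 modulo 47:
  9^0=1  9^1=9  9^2=34  9^3=24  9^4=28  9^5=17
  9^6=12  9^7=14  9^8=32  9^9=6  9^10=7  9^11=16
  9^12=3  9^13=27  9^14=8  9^15=25  9^16=37  9^17=4
  9^18=36  9^19=42  9^20=2  9^21=18
So 9^21 ≡ 18 (mod 47), giving e = 21.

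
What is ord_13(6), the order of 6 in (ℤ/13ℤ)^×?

12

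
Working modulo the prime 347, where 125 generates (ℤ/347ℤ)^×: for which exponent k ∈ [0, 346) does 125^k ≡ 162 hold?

323

Baby-step giant-step with m = ceil(sqrt(346)) = 19.
Baby table (125^j mod 347 for j=0..18):
  0:1  1:125  2:10  3:209  4:100  5:8  6:306  7:80
  8:284  9:106  10:64  11:19  12:293  13:190  14:154  15:165
  16:152  17:262  18:132
Giant step factor: 125^(-19) ≡ 238 (mod 347).
Scan 162·238^i mod 347 for i = 0, 1, …:
  i=0: 162   i=1: 39   i=2: 260   i=3: 114
  i=4: 66   i=5: 93   i=6: 273   i=7: 85
  i=8: 104   i=9: 115     …   i=16: 191
  i=17: 1
Match at i=17, j=0: k = 17·19 + 0 = 323.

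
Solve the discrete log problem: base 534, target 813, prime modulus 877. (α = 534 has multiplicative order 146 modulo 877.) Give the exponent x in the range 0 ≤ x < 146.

92

Baby-step giant-step with m = ceil(sqrt(146)) = 13.
Baby table (534^j mod 877 for j=0..12):
  0:1  1:534  2:131  3:671  4:498  5:201  6:340  7:21
  8:690  9:120  10:59  11:811  12:713
Giant step factor: 534^(-13) ≡ 389 (mod 877).
Scan 813·389^i mod 877 for i = 0, 1, …:
  i=0: 813   i=1: 537   i=2: 167   i=3: 65
  i=4: 729   i=5: 310   i=6: 441   i=7: 534
Match at i=7, j=1: x = 7·13 + 1 = 92.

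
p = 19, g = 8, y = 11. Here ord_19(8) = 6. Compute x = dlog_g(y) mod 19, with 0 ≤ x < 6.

4

Successive powers of 8 modulo 19:
  8^0=1  8^1=8  8^2=7  8^3=18  8^4=11
So 8^4 ≡ 11 (mod 19), giving x = 4.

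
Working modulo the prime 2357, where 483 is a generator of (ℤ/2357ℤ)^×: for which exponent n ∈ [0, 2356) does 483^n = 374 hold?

386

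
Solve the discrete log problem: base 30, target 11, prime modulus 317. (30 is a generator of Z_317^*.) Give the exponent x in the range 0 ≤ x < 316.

248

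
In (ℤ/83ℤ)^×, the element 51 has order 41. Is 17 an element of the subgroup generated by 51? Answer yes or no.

yes

17 ∈ ⟨51⟩ iff 17^41 ≡ 1 (mod 83), since |⟨51⟩| = 41.
17^41 mod 83 = 1.
Since 1 = 1, 17 lies in the subgroup.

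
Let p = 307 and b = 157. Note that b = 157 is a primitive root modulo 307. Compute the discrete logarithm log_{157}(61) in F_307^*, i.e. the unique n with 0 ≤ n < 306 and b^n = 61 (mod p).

157

Baby-step giant-step with m = ceil(sqrt(306)) = 18.
Baby table (157^j mod 307 for j=0..17):
  0:1  1:157  2:89  3:158  4:246  5:247  6:97  7:186
  8:37  9:283  10:223  11:13  12:199  13:236  14:212  15:128
  16:141  17:33
Giant step factor: 157^(-18) ≡ 105 (mod 307).
Scan 61·105^i mod 307 for i = 0, 1, …:
  i=0: 61   i=1: 265   i=2: 195   i=3: 213
  i=4: 261   i=5: 82   i=6: 14   i=7: 242
  i=8: 236
Match at i=8, j=13: n = 8·18 + 13 = 157.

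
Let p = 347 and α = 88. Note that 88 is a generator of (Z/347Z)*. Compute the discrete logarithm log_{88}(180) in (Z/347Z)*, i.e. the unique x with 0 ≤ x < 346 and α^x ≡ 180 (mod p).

99

Baby-step giant-step with m = ceil(sqrt(346)) = 19.
Baby table (88^j mod 347 for j=0..18):
  0:1  1:88  2:110  3:311  4:302  5:204  6:255  7:232
  8:290  9:189  10:323  11:317  12:136  13:170  14:39  15:309
  16:126  17:331  18:327
Giant step factor: 88^(-19) ≡ 111 (mod 347).
Scan 180·111^i mod 347 for i = 0, 1, …:
  i=0: 180   i=1: 201   i=2: 103   i=3: 329
  i=4: 84   i=5: 302
Match at i=5, j=4: x = 5·19 + 4 = 99.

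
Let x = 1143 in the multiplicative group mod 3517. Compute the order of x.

879

The order of 1143 must divide p − 1 = 3516 = 2^2 · 3 · 293.
Divisors: 1, 2, 3, 4, 6, 12, 293, 586, 879, 1172, 1758, 3516.
Check each in increasing order: 1143^1 ≡ 1143;  1143^2 ≡ 1642;  1143^3 ≡ 2245;  1143^4 ≡ 2142;  1143^6 ≡ 164;  1143^12 ≡ 2277;  1143^293 ≡ 3258;  1143^586 ≡ 258;  1143^879 ≡ 1.
Smallest exponent giving 1 is 879.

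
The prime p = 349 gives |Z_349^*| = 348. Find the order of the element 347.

The order of 347 must divide p − 1 = 348 = 2^2 · 3 · 29.
Divisors: 1, 2, 3, 4, 6, 12, 29, 58, 87, 116, 174, 348.
Check each in increasing order: 347^1 ≡ 347;  347^2 ≡ 4;  347^3 ≡ 341;  347^4 ≡ 16;  347^6 ≡ 64;  347^12 ≡ 257;  347^29 ≡ 325;  347^58 ≡ 227;  347^87 ≡ 136;  347^116 ≡ 226;  347^174 ≡ 348;  347^348 ≡ 1.
Smallest exponent giving 1 is 348.

348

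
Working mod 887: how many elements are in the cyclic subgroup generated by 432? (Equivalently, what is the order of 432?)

443

The order of 432 must divide p − 1 = 886 = 2 · 443.
Divisors: 1, 2, 443, 886.
Check each in increasing order: 432^1 ≡ 432;  432^2 ≡ 354;  432^443 ≡ 1.
Smallest exponent giving 1 is 443.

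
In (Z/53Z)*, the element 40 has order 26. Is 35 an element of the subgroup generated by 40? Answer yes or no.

35 ∈ ⟨40⟩ iff 35^26 ≡ 1 (mod 53), since |⟨40⟩| = 26.
35^26 mod 53 = 52.
Since 52 ≠ 1, 35 does not lie in the subgroup.

no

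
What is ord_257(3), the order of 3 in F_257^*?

The order of 3 must divide p − 1 = 256 = 2^8.
Divisors: 1, 2, 4, 8, 16, 32, 64, 128, 256.
Check each in increasing order: 3^1 ≡ 3;  3^2 ≡ 9;  3^4 ≡ 81;  3^8 ≡ 136;  3^16 ≡ 249;  3^32 ≡ 64;  3^64 ≡ 241;  3^128 ≡ 256;  3^256 ≡ 1.
Smallest exponent giving 1 is 256.

256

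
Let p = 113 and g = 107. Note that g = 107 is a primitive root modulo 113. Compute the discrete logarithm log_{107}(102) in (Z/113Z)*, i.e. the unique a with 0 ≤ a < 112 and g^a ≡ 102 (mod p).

10

Successive powers of 107 modulo 113:
  107^0=1  107^1=107  107^2=36  107^3=10  107^4=53  107^5=21
  107^6=100  107^7=78  107^8=97  107^9=96  107^10=102
So 107^10 ≡ 102 (mod 113), giving a = 10.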